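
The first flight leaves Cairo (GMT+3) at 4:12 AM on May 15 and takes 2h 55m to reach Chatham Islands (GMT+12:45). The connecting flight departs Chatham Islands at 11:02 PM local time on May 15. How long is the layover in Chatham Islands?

6 hours 10 minutes

Convert departure to UTC: 4:12 AM − 3:00 = 1:12 AM UTC on May 15.
Add 2 hours and 55 minutes flight time → 4:07 AM UTC.
Chatham Islands is UTC+12:45, so local arrival = 4:07 AM + 12:45 = 4:52 PM on May 15.
Layover = 11:02 PM − 4:52 PM = 6 hours 10 minutes.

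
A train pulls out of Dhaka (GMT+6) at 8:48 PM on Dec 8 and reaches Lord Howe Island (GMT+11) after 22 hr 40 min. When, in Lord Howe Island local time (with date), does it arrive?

Convert departure to UTC: 8:48 PM − 6:00 = 2:48 PM UTC on Dec 8.
Add 22 hours 40 minutes travel time → 1:28 PM UTC (Dec 9).
Lord Howe Island is UTC+11:00, so local arrival = 1:28 PM + 11:00 = 12:28 AM on Dec 10.

12:28 AM on Dec 10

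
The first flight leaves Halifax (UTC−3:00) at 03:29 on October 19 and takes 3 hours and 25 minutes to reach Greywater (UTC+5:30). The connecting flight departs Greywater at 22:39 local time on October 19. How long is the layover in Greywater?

Convert departure to UTC: 03:29 + 3:00 = 06:29 UTC on Oct 19.
Add 3 hours and 25 minutes flight time → 09:54 UTC.
Greywater is UTC+5:30, so local arrival = 09:54 + 5:30 = 15:24 on Oct 19.
Layover = 22:39 − 15:24 = 7 hours 15 minutes.

7 hours 15 minutes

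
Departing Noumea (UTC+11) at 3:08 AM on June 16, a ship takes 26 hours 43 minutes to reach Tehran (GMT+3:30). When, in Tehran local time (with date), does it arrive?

10:21 PM on Jun 16

Convert departure to UTC: 3:08 AM − 11:00 = 4:08 PM UTC on Jun 15.
Add 26 hours 43 minutes travel time → 6:51 PM UTC (Jun 16).
Tehran is UTC+3:30, so local arrival = 6:51 PM + 3:30 = 10:21 PM on Jun 16.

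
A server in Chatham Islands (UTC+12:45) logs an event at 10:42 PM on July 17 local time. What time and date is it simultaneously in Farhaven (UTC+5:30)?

3:27 PM on July 17

Farhaven is 7:15 behind Chatham Islands.
Shift by the zone difference: 10:42 PM − 7:15 = 3:27 PM on Jul 17 in Farhaven.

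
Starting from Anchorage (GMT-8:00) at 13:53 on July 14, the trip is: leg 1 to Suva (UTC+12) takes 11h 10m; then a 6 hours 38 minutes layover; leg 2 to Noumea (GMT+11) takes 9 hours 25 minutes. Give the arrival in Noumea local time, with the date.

12:06 on July 16

Convert departure to UTC: 13:53 + 8:00 = 21:53 UTC on Jul 14.
Add 11 hours and 10 minutes leg 1 → 09:03 UTC (Jul 15).
Add 6 hours 38 minutes layover in Suva → 15:41 UTC.
Add 9 hours and 25 minutes leg 2 → 01:06 UTC (Jul 16).
Noumea is UTC+11:00, so local arrival = 01:06 + 11:00 = 12:06 on Jul 16.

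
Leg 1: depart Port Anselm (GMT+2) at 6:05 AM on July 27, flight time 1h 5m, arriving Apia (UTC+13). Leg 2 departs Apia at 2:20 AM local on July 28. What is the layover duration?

Convert departure to UTC: 6:05 AM − 2:00 = 4:05 AM UTC on Jul 27.
Add 1 hour and 5 minutes flight time → 5:10 AM UTC.
Apia is UTC+13:00, so local arrival = 5:10 AM + 13:00 = 6:10 PM on Jul 27.
Layover = 2:20 AM − 6:10 PM (+1 day) = 8 hours 10 minutes.

8 hours 10 minutes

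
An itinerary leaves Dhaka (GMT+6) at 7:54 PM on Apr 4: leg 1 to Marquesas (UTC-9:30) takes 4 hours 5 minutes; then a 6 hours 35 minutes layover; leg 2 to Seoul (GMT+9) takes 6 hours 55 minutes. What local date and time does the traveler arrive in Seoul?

Convert departure to UTC: 7:54 PM − 6:00 = 1:54 PM UTC on Apr 4.
Add 4 hours and 5 minutes leg 1 → 5:59 PM UTC.
Add 6 hours 35 minutes layover in Marquesas → 12:34 AM UTC (Apr 5).
Add 6 hours and 55 minutes leg 2 → 7:29 AM UTC.
Seoul is UTC+9:00, so local arrival = 7:29 AM + 9:00 = 4:29 PM on Apr 5.

4:29 PM on April 5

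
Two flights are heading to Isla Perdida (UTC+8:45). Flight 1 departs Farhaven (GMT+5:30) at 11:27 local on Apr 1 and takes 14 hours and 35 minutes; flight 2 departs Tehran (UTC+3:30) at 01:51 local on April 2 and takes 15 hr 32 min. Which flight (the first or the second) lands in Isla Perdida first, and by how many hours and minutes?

the first, by 17 hours 21 minutes

Flight 1 in UTC: 11:27 − 5:30 = 05:57 on Apr 1.
+14 hours 35 minutes → arrive 20:32 UTC on Apr 1.
Flight 2 in UTC: 01:51 − 3:30 = 22:21 on Apr 1.
+15 hours and 32 minutes → arrive 13:53 UTC on Apr 2.
Flight 1 lands earlier by 17 hours 21 minutes.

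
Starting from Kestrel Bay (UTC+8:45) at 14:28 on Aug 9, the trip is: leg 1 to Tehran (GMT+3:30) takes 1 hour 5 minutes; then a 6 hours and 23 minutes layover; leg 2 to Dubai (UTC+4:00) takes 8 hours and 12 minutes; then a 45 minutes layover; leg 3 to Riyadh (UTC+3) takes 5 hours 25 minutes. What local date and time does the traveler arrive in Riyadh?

06:33 on August 10

Convert departure to UTC: 14:28 − 8:45 = 05:43 UTC on Aug 9.
Add 1 hour 5 minutes leg 1 → 06:48 UTC.
Add 6 hours and 23 minutes layover in Tehran → 13:11 UTC.
Add 8 hours and 12 minutes leg 2 → 21:23 UTC.
Add 45 minutes layover in Dubai → 22:08 UTC.
Add 5 hours and 25 minutes leg 3 → 03:33 UTC (Aug 10).
Riyadh is UTC+3:00, so local arrival = 03:33 + 3:00 = 06:33 on Aug 10.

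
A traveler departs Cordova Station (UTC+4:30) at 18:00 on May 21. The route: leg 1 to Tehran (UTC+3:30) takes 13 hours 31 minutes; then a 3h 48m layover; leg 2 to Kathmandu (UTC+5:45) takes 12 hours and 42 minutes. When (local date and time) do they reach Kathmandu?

Convert departure to UTC: 18:00 − 4:30 = 13:30 UTC on May 21.
Add 13 hours 31 minutes leg 1 → 03:01 UTC (May 22).
Add 3 hours and 48 minutes layover in Tehran → 06:49 UTC.
Add 12 hours and 42 minutes leg 2 → 19:31 UTC.
Kathmandu is UTC+5:45, so local arrival = 19:31 + 5:45 = 01:16 on May 23.

01:16 on May 23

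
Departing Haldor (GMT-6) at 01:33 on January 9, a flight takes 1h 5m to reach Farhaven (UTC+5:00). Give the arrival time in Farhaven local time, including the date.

Farhaven is 11:00 ahead of Haldor.
After 1 hour and 5 minutes it is 02:38 in Haldor.
Shift by the zone difference: 02:38 + 11:00 = 13:38 on Jan 9 in Farhaven.

13:38 on January 9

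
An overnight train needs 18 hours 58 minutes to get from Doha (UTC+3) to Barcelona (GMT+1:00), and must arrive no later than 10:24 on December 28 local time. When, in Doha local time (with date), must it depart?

17:26 on December 27

Target arrival in UTC: 10:24 − 1:00 = 09:24 on Dec 28.
Subtract 18 hours and 58 minutes → departure 14:26 UTC on Dec 27.
Doha is UTC+3:00: 14:26 + 3:00 = 17:26 on Dec 27.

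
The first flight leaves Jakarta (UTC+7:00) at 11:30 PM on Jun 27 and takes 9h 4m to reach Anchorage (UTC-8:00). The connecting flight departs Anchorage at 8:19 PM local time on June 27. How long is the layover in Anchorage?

Convert departure to UTC: 11:30 PM − 7:00 = 4:30 PM UTC on Jun 27.
Add 9 hours and 4 minutes flight time → 1:34 AM UTC (Jun 28).
Anchorage is UTC−8:00, so local arrival = 1:34 AM − 8:00 = 5:34 PM on Jun 27.
Layover = 8:19 PM − 5:34 PM = 2 hours 45 minutes.

2 hours 45 minutes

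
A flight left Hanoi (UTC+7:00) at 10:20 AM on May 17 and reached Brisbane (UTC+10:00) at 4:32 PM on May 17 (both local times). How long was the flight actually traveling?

Departure in UTC: 10:20 AM − 7:00 = 3:20 AM on May 17.
Arrival in UTC: 4:32 PM − 10:00 = 6:32 AM on May 17.
Elapsed = 6:32 AM − 3:20 AM = 3 hours 12 minutes.

3 hours 12 minutes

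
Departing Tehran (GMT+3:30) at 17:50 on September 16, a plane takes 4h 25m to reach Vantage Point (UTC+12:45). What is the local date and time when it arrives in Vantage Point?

Convert departure to UTC: 17:50 − 3:30 = 14:20 UTC on Sep 16.
Add 4 hours 25 minutes travel time → 18:45 UTC.
Vantage Point is UTC+12:45, so local arrival = 18:45 + 12:45 = 07:30 on Sep 17.

07:30 on Sep 17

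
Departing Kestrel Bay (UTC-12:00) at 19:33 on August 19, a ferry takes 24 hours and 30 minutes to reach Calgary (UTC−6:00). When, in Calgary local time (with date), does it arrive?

02:03 on Aug 21

Convert departure to UTC: 19:33 + 12:00 = 07:33 UTC on Aug 20.
Add 24 hours and 30 minutes travel time → 08:03 UTC (Aug 21).
Calgary is UTC−6:00, so local arrival = 08:03 − 6:00 = 02:03 on Aug 21.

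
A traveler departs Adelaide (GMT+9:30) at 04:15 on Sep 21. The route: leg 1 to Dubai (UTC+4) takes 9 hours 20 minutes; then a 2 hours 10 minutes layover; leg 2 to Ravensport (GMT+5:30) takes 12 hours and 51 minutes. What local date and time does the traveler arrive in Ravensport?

00:36 on Sep 22

Convert departure to UTC: 04:15 − 9:30 = 18:45 UTC on Sep 20.
Add 9 hours and 20 minutes leg 1 → 04:05 UTC (Sep 21).
Add 2 hours and 10 minutes layover in Dubai → 06:15 UTC.
Add 12 hours 51 minutes leg 2 → 19:06 UTC.
Ravensport is UTC+5:30, so local arrival = 19:06 + 5:30 = 00:36 on Sep 22.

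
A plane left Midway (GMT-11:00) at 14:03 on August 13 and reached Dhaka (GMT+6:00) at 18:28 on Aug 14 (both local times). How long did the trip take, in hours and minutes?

11 hours 25 minutes

Dhaka is 17:00 ahead of Midway.
Clock-face elapsed time (ignoring zones) is 28 hours 25 minutes.
Actual elapsed = 28 hours 25 minutes − 17:00 = 11 hours 25 minutes.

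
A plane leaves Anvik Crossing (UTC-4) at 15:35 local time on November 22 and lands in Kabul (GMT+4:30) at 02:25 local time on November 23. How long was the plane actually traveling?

2 hours 20 minutes

Kabul is 8:30 ahead of Anvik Crossing.
Clock-face elapsed time (ignoring zones) is 10 hours 50 minutes.
Actual elapsed = 10 hours 50 minutes − 8:30 = 2 hours 20 minutes.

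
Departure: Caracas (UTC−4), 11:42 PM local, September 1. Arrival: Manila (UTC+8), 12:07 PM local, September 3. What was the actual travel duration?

24 hours 25 minutes

Departure in UTC: 11:42 PM + 4:00 = 3:42 AM on Sep 2.
Arrival in UTC: 12:07 PM − 8:00 = 4:07 AM on Sep 3.
Elapsed = 4:07 AM − 3:42 AM (+1 day) = 24 hours 25 minutes.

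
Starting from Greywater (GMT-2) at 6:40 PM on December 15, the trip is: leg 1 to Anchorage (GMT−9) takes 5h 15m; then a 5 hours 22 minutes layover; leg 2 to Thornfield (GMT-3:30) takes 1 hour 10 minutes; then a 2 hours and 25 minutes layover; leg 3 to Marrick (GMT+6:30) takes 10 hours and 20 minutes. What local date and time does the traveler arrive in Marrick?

Convert departure to UTC: 6:40 PM + 2:00 = 8:40 PM UTC on Dec 15.
Add 5 hours 15 minutes leg 1 → 1:55 AM UTC (Dec 16).
Add 5 hours and 22 minutes layover in Anchorage → 7:17 AM UTC.
Add 1 hour 10 minutes leg 2 → 8:27 AM UTC.
Add 2 hours and 25 minutes layover in Thornfield → 10:52 AM UTC.
Add 10 hours 20 minutes leg 3 → 9:12 PM UTC.
Marrick is UTC+6:30, so local arrival = 9:12 PM + 6:30 = 3:42 AM on Dec 17.

3:42 AM on December 17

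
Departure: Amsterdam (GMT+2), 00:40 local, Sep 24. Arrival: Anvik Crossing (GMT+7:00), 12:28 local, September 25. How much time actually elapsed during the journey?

Anvik Crossing is 5:00 ahead of Amsterdam.
Clock-face elapsed time (ignoring zones) is 35 hours 48 minutes.
Actual elapsed = 35 hours 48 minutes − 5:00 = 30 hours 48 minutes.

30 hours 48 minutes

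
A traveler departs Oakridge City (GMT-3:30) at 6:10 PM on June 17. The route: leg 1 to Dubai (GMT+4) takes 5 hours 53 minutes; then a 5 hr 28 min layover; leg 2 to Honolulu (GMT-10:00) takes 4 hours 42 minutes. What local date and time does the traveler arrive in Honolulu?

Convert departure to UTC: 6:10 PM + 3:30 = 9:40 PM UTC on Jun 17.
Add 5 hours and 53 minutes leg 1 → 3:33 AM UTC (Jun 18).
Add 5 hours and 28 minutes layover in Dubai → 9:01 AM UTC.
Add 4 hours 42 minutes leg 2 → 1:43 PM UTC.
Honolulu is UTC−10:00, so local arrival = 1:43 PM − 10:00 = 3:43 AM on Jun 18.

3:43 AM on Jun 18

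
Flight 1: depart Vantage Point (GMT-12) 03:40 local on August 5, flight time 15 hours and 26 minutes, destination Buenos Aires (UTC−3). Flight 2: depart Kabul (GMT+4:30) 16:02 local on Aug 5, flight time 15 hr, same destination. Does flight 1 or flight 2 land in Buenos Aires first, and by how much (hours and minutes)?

Flight 1 in UTC: 03:40 + 12:00 = 15:40 on Aug 5.
+15 hours and 26 minutes → arrive 07:06 UTC on Aug 6.
Flight 2 in UTC: 16:02 − 4:30 = 11:32 on Aug 5.
+15 hours → arrive 02:32 UTC on Aug 6.
Flight 2 lands earlier by 4 hours 34 minutes.

the second, by 4 hours 34 minutes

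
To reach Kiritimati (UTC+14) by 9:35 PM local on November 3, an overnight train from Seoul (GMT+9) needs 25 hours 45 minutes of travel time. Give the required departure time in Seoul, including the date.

2:50 PM on November 2

Target arrival in UTC: 9:35 PM − 14:00 = 7:35 AM on Nov 3.
Subtract 25 hours and 45 minutes → departure 5:50 AM UTC on Nov 2.
Seoul is UTC+9:00: 5:50 AM + 9:00 = 2:50 PM on Nov 2.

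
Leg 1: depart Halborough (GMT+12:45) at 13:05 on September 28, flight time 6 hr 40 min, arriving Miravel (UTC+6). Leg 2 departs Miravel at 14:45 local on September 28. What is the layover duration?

1 hour 45 minutes

Convert departure to UTC: 13:05 − 12:45 = 00:20 UTC on Sep 28.
Add 6 hours 40 minutes flight time → 07:00 UTC.
Miravel is UTC+6:00, so local arrival = 07:00 + 6:00 = 13:00 on Sep 28.
Layover = 14:45 − 13:00 = 1 hour 45 minutes.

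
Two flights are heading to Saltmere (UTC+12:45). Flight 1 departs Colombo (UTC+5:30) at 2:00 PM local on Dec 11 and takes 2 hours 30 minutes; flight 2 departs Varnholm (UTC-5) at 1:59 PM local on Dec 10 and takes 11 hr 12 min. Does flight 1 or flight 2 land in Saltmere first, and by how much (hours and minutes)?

the second, by 4 hours 49 minutes

Flight 1 in UTC: 2:00 PM − 5:30 = 8:30 AM on Dec 11.
+2 hours 30 minutes → arrive 11:00 AM UTC on Dec 11.
Flight 2 in UTC: 1:59 PM + 5:00 = 6:59 PM on Dec 10.
+11 hours and 12 minutes → arrive 6:11 AM UTC on Dec 11.
Flight 2 lands earlier by 4 hours 49 minutes.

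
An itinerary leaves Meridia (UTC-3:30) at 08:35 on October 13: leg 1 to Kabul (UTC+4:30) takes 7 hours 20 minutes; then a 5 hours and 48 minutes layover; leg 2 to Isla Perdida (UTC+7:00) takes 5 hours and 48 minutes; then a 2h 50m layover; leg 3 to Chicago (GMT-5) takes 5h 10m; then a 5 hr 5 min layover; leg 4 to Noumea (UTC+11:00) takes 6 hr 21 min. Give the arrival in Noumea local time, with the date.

Convert departure to UTC: 08:35 + 3:30 = 12:05 UTC on Oct 13.
Add 7 hours and 20 minutes leg 1 → 19:25 UTC.
Add 5 hours 48 minutes layover in Kabul → 01:13 UTC (Oct 14).
Add 5 hours 48 minutes leg 2 → 07:01 UTC.
Add 2 hours and 50 minutes layover in Isla Perdida → 09:51 UTC.
Add 5 hours and 10 minutes leg 3 → 15:01 UTC.
Add 5 hours and 5 minutes layover in Chicago → 20:06 UTC.
Add 6 hours 21 minutes leg 4 → 02:27 UTC (Oct 15).
Noumea is UTC+11:00, so local arrival = 02:27 + 11:00 = 13:27 on Oct 15.

13:27 on Oct 15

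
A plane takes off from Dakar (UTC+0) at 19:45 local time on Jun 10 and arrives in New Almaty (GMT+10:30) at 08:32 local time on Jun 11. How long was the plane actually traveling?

Departure is already UTC: 19:45 on Jun 10.
Arrival in UTC: 08:32 − 10:30 = 22:02 on Jun 10.
Elapsed = 22:02 − 19:45 = 2 hours 17 minutes.

2 hours 17 minutes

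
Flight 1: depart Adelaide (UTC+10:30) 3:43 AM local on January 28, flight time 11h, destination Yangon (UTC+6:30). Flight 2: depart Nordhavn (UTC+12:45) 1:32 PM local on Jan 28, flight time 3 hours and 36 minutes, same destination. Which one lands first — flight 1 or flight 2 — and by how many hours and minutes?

the first, by 10 minutes

Flight 1 in UTC: 3:43 AM − 10:30 = 5:13 PM on Jan 27.
+11 hours → arrive 4:13 AM UTC on Jan 28.
Flight 2 in UTC: 1:32 PM − 12:45 = 12:47 AM on Jan 28.
+3 hours 36 minutes → arrive 4:23 AM UTC on Jan 28.
Flight 1 lands earlier by 10 minutes.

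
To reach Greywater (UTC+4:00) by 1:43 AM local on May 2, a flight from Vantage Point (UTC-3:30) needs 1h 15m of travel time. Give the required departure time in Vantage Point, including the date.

4:58 PM on May 1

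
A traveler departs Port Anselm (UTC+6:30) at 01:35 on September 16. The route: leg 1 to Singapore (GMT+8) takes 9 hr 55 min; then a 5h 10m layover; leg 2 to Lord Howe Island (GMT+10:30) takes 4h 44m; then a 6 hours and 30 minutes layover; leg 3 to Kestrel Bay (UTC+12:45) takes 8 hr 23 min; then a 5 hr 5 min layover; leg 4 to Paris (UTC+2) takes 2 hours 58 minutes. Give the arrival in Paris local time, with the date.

Convert departure to UTC: 01:35 − 6:30 = 19:05 UTC on Sep 15.
Add 9 hours and 55 minutes leg 1 → 05:00 UTC (Sep 16).
Add 5 hours and 10 minutes layover in Singapore → 10:10 UTC.
Add 4 hours and 44 minutes leg 2 → 14:54 UTC.
Add 6 hours 30 minutes layover in Lord Howe Island → 21:24 UTC.
Add 8 hours and 23 minutes leg 3 → 05:47 UTC (Sep 17).
Add 5 hours and 5 minutes layover in Kestrel Bay → 10:52 UTC.
Add 2 hours and 58 minutes leg 4 → 13:50 UTC.
Paris is UTC+2:00, so local arrival = 13:50 + 2:00 = 15:50 on Sep 17.

15:50 on Sep 17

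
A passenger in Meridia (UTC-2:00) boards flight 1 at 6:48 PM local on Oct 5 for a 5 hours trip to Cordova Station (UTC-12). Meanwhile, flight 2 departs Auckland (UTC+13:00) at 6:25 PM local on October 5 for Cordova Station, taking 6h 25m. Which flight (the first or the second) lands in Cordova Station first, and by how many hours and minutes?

Flight 1 in UTC: 6:48 PM + 2:00 = 8:48 PM on Oct 5.
+5 hours → arrive 1:48 AM UTC on Oct 6.
Flight 2 in UTC: 6:25 PM − 13:00 = 5:25 AM on Oct 5.
+6 hours 25 minutes → arrive 11:50 AM UTC on Oct 5.
Flight 2 lands earlier by 13 hours 58 minutes.

the second, by 13 hours 58 minutes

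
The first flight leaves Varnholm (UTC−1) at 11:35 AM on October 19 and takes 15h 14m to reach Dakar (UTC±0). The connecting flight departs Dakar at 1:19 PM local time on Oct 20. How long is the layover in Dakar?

9 hours 30 minutes

Convert departure to UTC: 11:35 AM + 1:00 = 12:35 PM UTC on Oct 19.
Add 15 hours 14 minutes flight time → 3:49 AM UTC (Oct 20).
Dakar is UTC+0, so local arrival is the same: 3:49 AM on Oct 20.
Layover = 1:19 PM − 3:49 AM = 9 hours 30 minutes.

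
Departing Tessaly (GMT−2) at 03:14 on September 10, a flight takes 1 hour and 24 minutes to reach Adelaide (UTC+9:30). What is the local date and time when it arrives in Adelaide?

16:08 on September 10

Adelaide is 11:30 ahead of Tessaly.
After 1 hour and 24 minutes it is 04:38 in Tessaly.
Shift by the zone difference: 04:38 + 11:30 = 16:08 on Sep 10 in Adelaide.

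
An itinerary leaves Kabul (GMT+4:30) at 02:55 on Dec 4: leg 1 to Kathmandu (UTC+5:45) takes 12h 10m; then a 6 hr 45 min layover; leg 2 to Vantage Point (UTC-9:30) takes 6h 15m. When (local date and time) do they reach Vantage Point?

Convert departure to UTC: 02:55 − 4:30 = 22:25 UTC on Dec 3.
Add 12 hours 10 minutes leg 1 → 10:35 UTC (Dec 4).
Add 6 hours 45 minutes layover in Kathmandu → 17:20 UTC.
Add 6 hours 15 minutes leg 2 → 23:35 UTC.
Vantage Point is UTC−9:30, so local arrival = 23:35 − 9:30 = 14:05 on Dec 4.

14:05 on Dec 4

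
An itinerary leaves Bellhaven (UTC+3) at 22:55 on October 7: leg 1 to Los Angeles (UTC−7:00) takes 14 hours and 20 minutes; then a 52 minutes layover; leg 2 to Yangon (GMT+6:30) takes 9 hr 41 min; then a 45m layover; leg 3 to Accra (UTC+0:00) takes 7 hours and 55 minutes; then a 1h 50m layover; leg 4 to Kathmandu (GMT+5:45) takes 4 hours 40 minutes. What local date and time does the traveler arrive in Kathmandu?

Convert departure to UTC: 22:55 − 3:00 = 19:55 UTC on Oct 7.
Add 14 hours and 20 minutes leg 1 → 10:15 UTC (Oct 8).
Add 52 minutes layover in Los Angeles → 11:07 UTC.
Add 9 hours 41 minutes leg 2 → 20:48 UTC.
Add 45 minutes layover in Yangon → 21:33 UTC.
Add 7 hours and 55 minutes leg 3 → 05:28 UTC (Oct 9).
Add 1 hour 50 minutes layover in Accra → 07:18 UTC.
Add 4 hours and 40 minutes leg 4 → 11:58 UTC.
Kathmandu is UTC+5:45, so local arrival = 11:58 + 5:45 = 17:43 on Oct 9.

17:43 on Oct 9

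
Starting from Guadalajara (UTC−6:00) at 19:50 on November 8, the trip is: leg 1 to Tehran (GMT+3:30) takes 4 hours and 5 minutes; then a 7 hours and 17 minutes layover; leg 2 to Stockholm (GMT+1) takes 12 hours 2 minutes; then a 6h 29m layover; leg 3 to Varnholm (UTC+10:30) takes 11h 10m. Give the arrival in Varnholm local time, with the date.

05:23 on November 11

Convert departure to UTC: 19:50 + 6:00 = 01:50 UTC on Nov 9.
Add 4 hours and 5 minutes leg 1 → 05:55 UTC.
Add 7 hours 17 minutes layover in Tehran → 13:12 UTC.
Add 12 hours and 2 minutes leg 2 → 01:14 UTC (Nov 10).
Add 6 hours 29 minutes layover in Stockholm → 07:43 UTC.
Add 11 hours 10 minutes leg 3 → 18:53 UTC.
Varnholm is UTC+10:30, so local arrival = 18:53 + 10:30 = 05:23 on Nov 11.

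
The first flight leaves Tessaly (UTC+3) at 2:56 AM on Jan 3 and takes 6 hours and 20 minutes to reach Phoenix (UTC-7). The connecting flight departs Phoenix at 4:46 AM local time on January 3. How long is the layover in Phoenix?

Convert departure to UTC: 2:56 AM − 3:00 = 11:56 PM UTC on Jan 2.
Add 6 hours 20 minutes flight time → 6:16 AM UTC (Jan 3).
Phoenix is UTC−7:00, so local arrival = 6:16 AM − 7:00 = 11:16 PM on Jan 2.
Layover = 4:46 AM − 11:16 PM (+1 day) = 5 hours 30 minutes.

5 hours 30 minutes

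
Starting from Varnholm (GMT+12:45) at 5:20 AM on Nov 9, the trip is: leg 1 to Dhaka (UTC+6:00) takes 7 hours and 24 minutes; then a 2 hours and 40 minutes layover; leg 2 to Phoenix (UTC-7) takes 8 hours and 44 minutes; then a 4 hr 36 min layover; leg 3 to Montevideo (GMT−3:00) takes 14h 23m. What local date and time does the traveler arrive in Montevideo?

3:22 AM on November 10

Convert departure to UTC: 5:20 AM − 12:45 = 4:35 PM UTC on Nov 8.
Add 7 hours 24 minutes leg 1 → 11:59 PM UTC.
Add 2 hours 40 minutes layover in Dhaka → 2:39 AM UTC (Nov 9).
Add 8 hours 44 minutes leg 2 → 11:23 AM UTC.
Add 4 hours and 36 minutes layover in Phoenix → 3:59 PM UTC.
Add 14 hours and 23 minutes leg 3 → 6:22 AM UTC (Nov 10).
Montevideo is UTC−3:00, so local arrival = 6:22 AM − 3:00 = 3:22 AM on Nov 10.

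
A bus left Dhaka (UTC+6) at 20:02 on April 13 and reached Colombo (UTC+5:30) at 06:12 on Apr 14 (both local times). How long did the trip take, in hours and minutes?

Departure in UTC: 20:02 − 6:00 = 14:02 on Apr 13.
Arrival in UTC: 06:12 − 5:30 = 00:42 on Apr 14.
Elapsed = 00:42 − 14:02 (+1 day) = 10 hours 40 minutes.

10 hours 40 minutes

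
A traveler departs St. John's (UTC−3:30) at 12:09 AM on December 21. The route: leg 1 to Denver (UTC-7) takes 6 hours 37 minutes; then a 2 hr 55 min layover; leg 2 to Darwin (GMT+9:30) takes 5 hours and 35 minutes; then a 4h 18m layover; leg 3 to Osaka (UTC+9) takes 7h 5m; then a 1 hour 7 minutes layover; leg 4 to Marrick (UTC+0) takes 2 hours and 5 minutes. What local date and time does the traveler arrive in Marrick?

Convert departure to UTC: 12:09 AM + 3:30 = 3:39 AM UTC on Dec 21.
Add 6 hours and 37 minutes leg 1 → 10:16 AM UTC.
Add 2 hours 55 minutes layover in Denver → 1:11 PM UTC.
Add 5 hours and 35 minutes leg 2 → 6:46 PM UTC.
Add 4 hours and 18 minutes layover in Darwin → 11:04 PM UTC.
Add 7 hours 5 minutes leg 3 → 6:09 AM UTC (Dec 22).
Add 1 hour 7 minutes layover in Osaka → 7:16 AM UTC.
Add 2 hours 5 minutes leg 4 → 9:21 AM UTC.
Marrick is UTC+0, so local arrival is the same: 9:21 AM on Dec 22.

9:21 AM on December 22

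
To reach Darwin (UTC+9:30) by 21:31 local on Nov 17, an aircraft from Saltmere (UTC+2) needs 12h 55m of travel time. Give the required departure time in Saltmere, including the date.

Target arrival in UTC: 21:31 − 9:30 = 12:01 on Nov 17.
Subtract 12 hours 55 minutes → departure 23:06 UTC on Nov 16.
Saltmere is UTC+2:00: 23:06 + 2:00 = 01:06 on Nov 17.

01:06 on November 17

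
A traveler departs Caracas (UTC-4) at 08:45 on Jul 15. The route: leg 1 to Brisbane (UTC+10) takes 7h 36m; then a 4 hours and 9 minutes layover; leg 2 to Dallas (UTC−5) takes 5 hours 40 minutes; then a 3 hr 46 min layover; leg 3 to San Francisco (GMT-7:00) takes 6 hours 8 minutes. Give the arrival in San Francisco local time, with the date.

09:04 on July 16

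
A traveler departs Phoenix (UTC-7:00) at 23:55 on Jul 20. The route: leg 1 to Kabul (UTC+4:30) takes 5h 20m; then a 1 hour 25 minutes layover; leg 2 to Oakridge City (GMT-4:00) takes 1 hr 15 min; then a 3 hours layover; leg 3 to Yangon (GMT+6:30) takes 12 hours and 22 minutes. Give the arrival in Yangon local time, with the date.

Convert departure to UTC: 23:55 + 7:00 = 06:55 UTC on Jul 21.
Add 5 hours and 20 minutes leg 1 → 12:15 UTC.
Add 1 hour and 25 minutes layover in Kabul → 13:40 UTC.
Add 1 hour 15 minutes leg 2 → 14:55 UTC.
Add 3 hours layover in Oakridge City → 17:55 UTC.
Add 12 hours 22 minutes leg 3 → 06:17 UTC (Jul 22).
Yangon is UTC+6:30, so local arrival = 06:17 + 6:30 = 12:47 on Jul 22.

12:47 on July 22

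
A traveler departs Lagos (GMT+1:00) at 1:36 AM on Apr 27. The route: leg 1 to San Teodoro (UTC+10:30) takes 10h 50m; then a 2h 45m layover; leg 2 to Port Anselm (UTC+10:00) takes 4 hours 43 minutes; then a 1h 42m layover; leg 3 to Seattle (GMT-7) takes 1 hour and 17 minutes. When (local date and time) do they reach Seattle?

2:53 PM on April 27

Convert departure to UTC: 1:36 AM − 1:00 = 12:36 AM UTC on Apr 27.
Add 10 hours and 50 minutes leg 1 → 11:26 AM UTC.
Add 2 hours 45 minutes layover in San Teodoro → 2:11 PM UTC.
Add 4 hours 43 minutes leg 2 → 6:54 PM UTC.
Add 1 hour 42 minutes layover in Port Anselm → 8:36 PM UTC.
Add 1 hour 17 minutes leg 3 → 9:53 PM UTC.
Seattle is UTC−7:00, so local arrival = 9:53 PM − 7:00 = 2:53 PM on Apr 27.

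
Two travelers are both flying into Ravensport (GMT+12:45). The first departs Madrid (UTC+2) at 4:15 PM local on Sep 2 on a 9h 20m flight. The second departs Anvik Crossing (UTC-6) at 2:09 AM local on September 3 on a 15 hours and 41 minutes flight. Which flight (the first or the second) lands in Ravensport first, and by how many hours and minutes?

the first, by 24 hours 15 minutes

Flight 1 in UTC: 4:15 PM − 2:00 = 2:15 PM on Sep 2.
+9 hours and 20 minutes → arrive 11:35 PM UTC on Sep 2.
Flight 2 in UTC: 2:09 AM + 6:00 = 8:09 AM on Sep 3.
+15 hours 41 minutes → arrive 11:50 PM UTC on Sep 3.
Flight 1 lands earlier by 24 hours 15 minutes.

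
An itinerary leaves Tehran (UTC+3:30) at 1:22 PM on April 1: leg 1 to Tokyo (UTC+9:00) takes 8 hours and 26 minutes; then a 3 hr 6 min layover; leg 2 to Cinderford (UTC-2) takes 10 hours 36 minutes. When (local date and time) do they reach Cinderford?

Convert departure to UTC: 1:22 PM − 3:30 = 9:52 AM UTC on Apr 1.
Add 8 hours 26 minutes leg 1 → 6:18 PM UTC.
Add 3 hours and 6 minutes layover in Tokyo → 9:24 PM UTC.
Add 10 hours 36 minutes leg 2 → 8:00 AM UTC (Apr 2).
Cinderford is UTC−2:00, so local arrival = 8:00 AM − 2:00 = 6:00 AM on Apr 2.

6:00 AM on Apr 2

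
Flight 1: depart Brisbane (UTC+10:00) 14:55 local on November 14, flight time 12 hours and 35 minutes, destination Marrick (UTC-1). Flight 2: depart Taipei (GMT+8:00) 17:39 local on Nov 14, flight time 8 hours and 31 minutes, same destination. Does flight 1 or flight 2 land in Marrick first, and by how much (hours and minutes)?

Flight 1 in UTC: 14:55 − 10:00 = 04:55 on Nov 14.
+12 hours 35 minutes → arrive 17:30 UTC on Nov 14.
Flight 2 in UTC: 17:39 − 8:00 = 09:39 on Nov 14.
+8 hours 31 minutes → arrive 18:10 UTC on Nov 14.
Flight 1 lands earlier by 40 minutes.

the first, by 40 minutes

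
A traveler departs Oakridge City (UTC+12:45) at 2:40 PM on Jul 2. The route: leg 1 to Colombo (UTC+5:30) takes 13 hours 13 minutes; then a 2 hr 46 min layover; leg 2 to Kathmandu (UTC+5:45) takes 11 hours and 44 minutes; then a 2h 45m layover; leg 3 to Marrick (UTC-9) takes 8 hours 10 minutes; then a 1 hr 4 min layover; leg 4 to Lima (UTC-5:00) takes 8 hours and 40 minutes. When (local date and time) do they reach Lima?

Convert departure to UTC: 2:40 PM − 12:45 = 1:55 AM UTC on Jul 2.
Add 13 hours 13 minutes leg 1 → 3:08 PM UTC.
Add 2 hours and 46 minutes layover in Colombo → 5:54 PM UTC.
Add 11 hours 44 minutes leg 2 → 5:38 AM UTC (Jul 3).
Add 2 hours and 45 minutes layover in Kathmandu → 8:23 AM UTC.
Add 8 hours and 10 minutes leg 3 → 4:33 PM UTC.
Add 1 hour and 4 minutes layover in Marrick → 5:37 PM UTC.
Add 8 hours and 40 minutes leg 4 → 2:17 AM UTC (Jul 4).
Lima is UTC−5:00, so local arrival = 2:17 AM − 5:00 = 9:17 PM on Jul 3.

9:17 PM on July 3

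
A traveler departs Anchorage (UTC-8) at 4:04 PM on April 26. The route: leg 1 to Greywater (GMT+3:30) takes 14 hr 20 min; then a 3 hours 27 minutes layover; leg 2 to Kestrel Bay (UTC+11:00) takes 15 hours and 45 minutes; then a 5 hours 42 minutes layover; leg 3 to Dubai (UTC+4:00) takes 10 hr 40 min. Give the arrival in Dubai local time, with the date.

5:58 AM on April 29

Convert departure to UTC: 4:04 PM + 8:00 = 12:04 AM UTC on Apr 27.
Add 14 hours 20 minutes leg 1 → 2:24 PM UTC.
Add 3 hours and 27 minutes layover in Greywater → 5:51 PM UTC.
Add 15 hours and 45 minutes leg 2 → 9:36 AM UTC (Apr 28).
Add 5 hours 42 minutes layover in Kestrel Bay → 3:18 PM UTC.
Add 10 hours and 40 minutes leg 3 → 1:58 AM UTC (Apr 29).
Dubai is UTC+4:00, so local arrival = 1:58 AM + 4:00 = 5:58 AM on Apr 29.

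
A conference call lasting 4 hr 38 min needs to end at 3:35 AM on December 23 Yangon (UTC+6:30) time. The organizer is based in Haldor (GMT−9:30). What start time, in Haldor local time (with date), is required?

6:57 AM on December 22

Target end time in UTC: 3:35 AM − 6:30 = 9:05 PM on Dec 22.
Subtract 4 hours 38 minutes → start 4:27 PM UTC on Dec 22.
Haldor is UTC−9:30: 4:27 PM − 9:30 = 6:57 AM on Dec 22.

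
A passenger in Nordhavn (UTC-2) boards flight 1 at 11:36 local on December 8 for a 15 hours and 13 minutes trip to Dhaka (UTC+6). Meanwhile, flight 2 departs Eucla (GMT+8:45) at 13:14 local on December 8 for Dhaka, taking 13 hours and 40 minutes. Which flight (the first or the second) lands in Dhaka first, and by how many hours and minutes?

the second, by 10 hours 40 minutes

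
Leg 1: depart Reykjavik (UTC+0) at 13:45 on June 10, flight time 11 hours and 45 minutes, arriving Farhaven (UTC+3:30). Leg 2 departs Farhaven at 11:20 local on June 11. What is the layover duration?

Reykjavik is at UTC+0, so departure is already 13:45 UTC on Jun 10.
Add 11 hours 45 minutes flight time → 01:30 UTC (Jun 11).
Farhaven is UTC+3:30, so local arrival = 01:30 + 3:30 = 05:00 on Jun 11.
Layover = 11:20 − 05:00 = 6 hours 20 minutes.

6 hours 20 minutes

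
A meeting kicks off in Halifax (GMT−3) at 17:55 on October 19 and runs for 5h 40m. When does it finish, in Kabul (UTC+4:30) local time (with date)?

Convert start to UTC: 17:55 + 3:00 = 20:55 UTC on Oct 19.
Add 5 hours 40 minutes duration → 02:35 UTC (Oct 20).
Kabul is UTC+4:30, so local end time = 02:35 + 4:30 = 07:05 on Oct 20.

07:05 on October 20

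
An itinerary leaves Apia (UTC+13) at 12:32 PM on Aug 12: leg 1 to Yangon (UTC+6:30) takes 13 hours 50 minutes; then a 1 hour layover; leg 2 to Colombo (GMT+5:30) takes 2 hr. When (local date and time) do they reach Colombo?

9:52 PM on Aug 12

Convert departure to UTC: 12:32 PM − 13:00 = 11:32 PM UTC on Aug 11.
Add 13 hours and 50 minutes leg 1 → 1:22 PM UTC (Aug 12).
Add 1 hour layover in Yangon → 2:22 PM UTC.
Add 2 hours leg 2 → 4:22 PM UTC.
Colombo is UTC+5:30, so local arrival = 4:22 PM + 5:30 = 9:52 PM on Aug 12.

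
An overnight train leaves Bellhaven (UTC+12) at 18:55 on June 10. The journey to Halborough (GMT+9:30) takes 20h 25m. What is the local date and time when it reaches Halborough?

Halborough is 2:30 behind Bellhaven.
After 20 hours 25 minutes it is 15:20 (Jun 11) in Bellhaven.
Shift by the zone difference: 15:20 − 2:30 = 12:50 on Jun 11 in Halborough.

12:50 on Jun 11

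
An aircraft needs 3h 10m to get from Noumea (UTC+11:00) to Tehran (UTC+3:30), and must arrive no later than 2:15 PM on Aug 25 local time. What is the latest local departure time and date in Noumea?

6:35 PM on August 25

Target arrival in UTC: 2:15 PM − 3:30 = 10:45 AM on Aug 25.
Subtract 3 hours 10 minutes → departure 7:35 AM UTC on Aug 25.
Noumea is UTC+11:00: 7:35 AM + 11:00 = 6:35 PM on Aug 25.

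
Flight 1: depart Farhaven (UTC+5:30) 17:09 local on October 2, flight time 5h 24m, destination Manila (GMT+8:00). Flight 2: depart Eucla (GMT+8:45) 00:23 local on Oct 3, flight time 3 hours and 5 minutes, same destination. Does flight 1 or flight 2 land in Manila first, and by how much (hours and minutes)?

Flight 1 in UTC: 17:09 − 5:30 = 11:39 on Oct 2.
+5 hours and 24 minutes → arrive 17:03 UTC on Oct 2.
Flight 2 in UTC: 00:23 − 8:45 = 15:38 on Oct 2.
+3 hours and 5 minutes → arrive 18:43 UTC on Oct 2.
Flight 1 lands earlier by 1 hour 40 minutes.

the first, by 1 hour 40 minutes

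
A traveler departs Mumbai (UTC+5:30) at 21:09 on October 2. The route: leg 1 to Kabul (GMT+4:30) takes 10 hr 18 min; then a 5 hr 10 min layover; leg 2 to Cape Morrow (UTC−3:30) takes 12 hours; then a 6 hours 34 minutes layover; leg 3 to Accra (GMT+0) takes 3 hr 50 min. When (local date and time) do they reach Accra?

Convert departure to UTC: 21:09 − 5:30 = 15:39 UTC on Oct 2.
Add 10 hours and 18 minutes leg 1 → 01:57 UTC (Oct 3).
Add 5 hours and 10 minutes layover in Kabul → 07:07 UTC.
Add 12 hours leg 2 → 19:07 UTC.
Add 6 hours and 34 minutes layover in Cape Morrow → 01:41 UTC (Oct 4).
Add 3 hours 50 minutes leg 3 → 05:31 UTC.
Accra is UTC+0, so local arrival is the same: 05:31 on Oct 4.

05:31 on October 4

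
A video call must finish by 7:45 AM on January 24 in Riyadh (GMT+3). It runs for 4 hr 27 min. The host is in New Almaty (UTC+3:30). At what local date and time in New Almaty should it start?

3:48 AM on Jan 24

Target end time in UTC: 7:45 AM − 3:00 = 4:45 AM on Jan 24.
Subtract 4 hours and 27 minutes → start 12:18 AM UTC on Jan 24.
New Almaty is UTC+3:30: 12:18 AM + 3:30 = 3:48 AM on Jan 24.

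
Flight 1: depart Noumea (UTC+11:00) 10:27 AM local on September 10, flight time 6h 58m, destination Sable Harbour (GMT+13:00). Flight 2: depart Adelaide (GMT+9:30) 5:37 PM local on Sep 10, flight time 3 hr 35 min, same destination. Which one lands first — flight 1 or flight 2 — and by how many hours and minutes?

the first, by 5 hours 17 minutes

Flight 1 in UTC: 10:27 AM − 11:00 = 11:27 PM on Sep 9.
+6 hours and 58 minutes → arrive 6:25 AM UTC on Sep 10.
Flight 2 in UTC: 5:37 PM − 9:30 = 8:07 AM on Sep 10.
+3 hours and 35 minutes → arrive 11:42 AM UTC on Sep 10.
Flight 1 lands earlier by 5 hours 17 minutes.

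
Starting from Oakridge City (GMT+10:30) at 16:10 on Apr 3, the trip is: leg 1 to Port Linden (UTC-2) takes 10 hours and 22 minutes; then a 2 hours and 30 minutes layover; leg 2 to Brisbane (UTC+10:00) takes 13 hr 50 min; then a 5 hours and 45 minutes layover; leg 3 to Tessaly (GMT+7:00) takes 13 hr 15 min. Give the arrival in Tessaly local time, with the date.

Convert departure to UTC: 16:10 − 10:30 = 05:40 UTC on Apr 3.
Add 10 hours and 22 minutes leg 1 → 16:02 UTC.
Add 2 hours 30 minutes layover in Port Linden → 18:32 UTC.
Add 13 hours 50 minutes leg 2 → 08:22 UTC (Apr 4).
Add 5 hours and 45 minutes layover in Brisbane → 14:07 UTC.
Add 13 hours 15 minutes leg 3 → 03:22 UTC (Apr 5).
Tessaly is UTC+7:00, so local arrival = 03:22 + 7:00 = 10:22 on Apr 5.

10:22 on April 5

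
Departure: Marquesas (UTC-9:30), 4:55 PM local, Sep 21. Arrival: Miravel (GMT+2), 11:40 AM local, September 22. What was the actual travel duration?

7 hours 15 minutes

Departure in UTC: 4:55 PM + 9:30 = 2:25 AM on Sep 22.
Arrival in UTC: 11:40 AM − 2:00 = 9:40 AM on Sep 22.
Elapsed = 9:40 AM − 2:25 AM = 7 hours 15 minutes.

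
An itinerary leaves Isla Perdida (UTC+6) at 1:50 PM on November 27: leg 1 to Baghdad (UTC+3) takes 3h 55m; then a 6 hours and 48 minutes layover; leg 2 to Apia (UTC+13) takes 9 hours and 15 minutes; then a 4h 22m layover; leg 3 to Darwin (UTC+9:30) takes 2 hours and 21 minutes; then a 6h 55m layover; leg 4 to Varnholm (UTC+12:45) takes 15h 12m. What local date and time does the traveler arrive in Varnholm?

Convert departure to UTC: 1:50 PM − 6:00 = 7:50 AM UTC on Nov 27.
Add 3 hours and 55 minutes leg 1 → 11:45 AM UTC.
Add 6 hours and 48 minutes layover in Baghdad → 6:33 PM UTC.
Add 9 hours and 15 minutes leg 2 → 3:48 AM UTC (Nov 28).
Add 4 hours 22 minutes layover in Apia → 8:10 AM UTC.
Add 2 hours 21 minutes leg 3 → 10:31 AM UTC.
Add 6 hours and 55 minutes layover in Darwin → 5:26 PM UTC.
Add 15 hours and 12 minutes leg 4 → 8:38 AM UTC (Nov 29).
Varnholm is UTC+12:45, so local arrival = 8:38 AM + 12:45 = 9:23 PM on Nov 29.

9:23 PM on Nov 29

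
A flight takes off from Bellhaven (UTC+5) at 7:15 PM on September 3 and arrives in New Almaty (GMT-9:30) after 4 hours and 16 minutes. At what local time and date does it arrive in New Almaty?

9:01 AM on September 3

Convert departure to UTC: 7:15 PM − 5:00 = 2:15 PM UTC on Sep 3.
Add 4 hours 16 minutes travel time → 6:31 PM UTC.
New Almaty is UTC−9:30, so local arrival = 6:31 PM − 9:30 = 9:01 AM on Sep 3.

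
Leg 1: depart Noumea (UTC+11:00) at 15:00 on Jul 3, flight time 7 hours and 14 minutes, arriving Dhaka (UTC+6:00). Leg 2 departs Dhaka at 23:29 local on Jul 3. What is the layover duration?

Convert departure to UTC: 15:00 − 11:00 = 04:00 UTC on Jul 3.
Add 7 hours and 14 minutes flight time → 11:14 UTC.
Dhaka is UTC+6:00, so local arrival = 11:14 + 6:00 = 17:14 on Jul 3.
Layover = 23:29 − 17:14 = 6 hours 15 minutes.

6 hours 15 minutes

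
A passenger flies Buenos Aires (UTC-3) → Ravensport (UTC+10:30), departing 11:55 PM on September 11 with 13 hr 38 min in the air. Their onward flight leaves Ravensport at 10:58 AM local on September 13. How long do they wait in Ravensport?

Convert departure to UTC: 11:55 PM + 3:00 = 2:55 AM UTC on Sep 12.
Add 13 hours 38 minutes flight time → 4:33 PM UTC.
Ravensport is UTC+10:30, so local arrival = 4:33 PM + 10:30 = 3:03 AM on Sep 13.
Layover = 10:58 AM − 3:03 AM = 7 hours 55 minutes.

7 hours 55 minutes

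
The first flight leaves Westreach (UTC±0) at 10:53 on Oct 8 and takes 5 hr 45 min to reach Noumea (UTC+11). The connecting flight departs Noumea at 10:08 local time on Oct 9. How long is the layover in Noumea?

6 hours 30 minutes

Westreach is at UTC+0, so departure is already 10:53 UTC on Oct 8.
Add 5 hours 45 minutes flight time → 16:38 UTC.
Noumea is UTC+11:00, so local arrival = 16:38 + 11:00 = 03:38 on Oct 9.
Layover = 10:08 − 03:38 = 6 hours 30 minutes.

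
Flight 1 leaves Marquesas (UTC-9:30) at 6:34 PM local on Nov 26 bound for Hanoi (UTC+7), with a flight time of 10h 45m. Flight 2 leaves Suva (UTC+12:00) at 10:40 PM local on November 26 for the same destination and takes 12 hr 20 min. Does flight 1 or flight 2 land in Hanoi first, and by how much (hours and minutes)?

Flight 1 in UTC: 6:34 PM + 9:30 = 4:04 AM on Nov 27.
+10 hours and 45 minutes → arrive 2:49 PM UTC on Nov 27.
Flight 2 in UTC: 10:40 PM − 12:00 = 10:40 AM on Nov 26.
+12 hours and 20 minutes → arrive 11:00 PM UTC on Nov 26.
Flight 2 lands earlier by 15 hours 49 minutes.

the second, by 15 hours 49 minutes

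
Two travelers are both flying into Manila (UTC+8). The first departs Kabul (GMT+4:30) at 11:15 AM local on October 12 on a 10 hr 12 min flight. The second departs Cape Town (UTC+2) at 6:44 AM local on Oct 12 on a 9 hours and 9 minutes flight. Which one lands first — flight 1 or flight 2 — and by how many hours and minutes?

Flight 1 in UTC: 11:15 AM − 4:30 = 6:45 AM on Oct 12.
+10 hours and 12 minutes → arrive 4:57 PM UTC on Oct 12.
Flight 2 in UTC: 6:44 AM − 2:00 = 4:44 AM on Oct 12.
+9 hours and 9 minutes → arrive 1:53 PM UTC on Oct 12.
Flight 2 lands earlier by 3 hours 4 minutes.

the second, by 3 hours 4 minutes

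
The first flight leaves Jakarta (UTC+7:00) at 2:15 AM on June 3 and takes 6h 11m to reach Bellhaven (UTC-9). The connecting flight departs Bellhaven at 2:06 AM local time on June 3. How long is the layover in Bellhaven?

9 hours 40 minutes

Convert departure to UTC: 2:15 AM − 7:00 = 7:15 PM UTC on Jun 2.
Add 6 hours 11 minutes flight time → 1:26 AM UTC (Jun 3).
Bellhaven is UTC−9:00, so local arrival = 1:26 AM − 9:00 = 4:26 PM on Jun 2.
Layover = 2:06 AM − 4:26 PM (+1 day) = 9 hours 40 minutes.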